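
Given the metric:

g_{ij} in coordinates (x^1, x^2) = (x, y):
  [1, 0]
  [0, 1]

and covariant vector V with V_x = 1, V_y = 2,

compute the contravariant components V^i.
Inverse metric (diagonal): g^{xx} = 1, g^{yy} = 1
V^i = g^{ij} V_j:
V^x = (1)(1) + (0)(2) = 1
V^y = (0)(1) + (1)(2) = 2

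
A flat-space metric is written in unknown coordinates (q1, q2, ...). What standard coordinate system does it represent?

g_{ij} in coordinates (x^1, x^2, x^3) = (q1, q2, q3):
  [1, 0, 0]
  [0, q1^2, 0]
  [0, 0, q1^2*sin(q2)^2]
The line element ds^2 = dq1^2 + q1^2 dq2^2 + q1^2 sin(q2)^2 dq3^2 is dr^2 + r^2 dθ^2 + r^2 sin(θ)^2 dφ^2 with q1 = r, q2 = θ, q3 = φ.
spherical coordinates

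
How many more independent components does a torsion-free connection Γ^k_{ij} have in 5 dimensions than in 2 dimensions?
Independent components in n dimensions: n × n(n+1)/2 = n^2(n+1)/2.
5D: 5 × 15 = 75
2D: 2 × 3 = 6
Difference = 75 - 6 = 69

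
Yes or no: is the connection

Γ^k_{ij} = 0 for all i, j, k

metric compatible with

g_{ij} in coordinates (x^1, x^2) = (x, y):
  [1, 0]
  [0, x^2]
Using ∇_k g_{ij} = ∂_k g_{ij} - Γ^m_{ki} g_{mj} - Γ^m_{kj} g_{im}:
∇_x g_{yy} = (2*x) - (0) - (0) = 2*x ≠ 0
So the connection is not metric compatible (it is not the Levi-Civita connection).
No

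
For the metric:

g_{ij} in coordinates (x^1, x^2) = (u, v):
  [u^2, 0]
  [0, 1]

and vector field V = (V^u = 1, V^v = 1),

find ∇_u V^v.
Non-zero Christoffel symbols:
Γ^u_{u u} = 1/u
∇_u V^v = ∂_u V^v + Γ^v_{u j} V^j
  = (0) + (0)(1) + (0)(1)
  = 0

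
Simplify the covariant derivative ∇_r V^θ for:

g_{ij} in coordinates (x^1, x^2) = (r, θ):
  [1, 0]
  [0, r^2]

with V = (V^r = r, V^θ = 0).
Non-zero Christoffel symbols:
Γ^r_{θ θ} = -r
Γ^θ_{r θ} = 1/r
∇_r V^θ = ∂_r V^θ + Γ^θ_{r j} V^j
  = (0) + (0)(r) + (1/r)(0)
  = 0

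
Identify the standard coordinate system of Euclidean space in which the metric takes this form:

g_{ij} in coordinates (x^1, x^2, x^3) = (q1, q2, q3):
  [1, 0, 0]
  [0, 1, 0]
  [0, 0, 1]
All components are constant and the metric is the identity, i.e. orthonormal rectilinear coordinates.
Cartesian (3D) coordinates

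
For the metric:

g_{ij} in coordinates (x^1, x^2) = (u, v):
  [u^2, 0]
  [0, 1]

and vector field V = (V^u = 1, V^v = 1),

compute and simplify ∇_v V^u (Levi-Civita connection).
Non-zero Christoffel symbols:
Γ^u_{u u} = 1/u
∇_v V^u = ∂_v V^u + Γ^u_{v j} V^j
  = (0) + (0)(1) + (0)(1)
  = 0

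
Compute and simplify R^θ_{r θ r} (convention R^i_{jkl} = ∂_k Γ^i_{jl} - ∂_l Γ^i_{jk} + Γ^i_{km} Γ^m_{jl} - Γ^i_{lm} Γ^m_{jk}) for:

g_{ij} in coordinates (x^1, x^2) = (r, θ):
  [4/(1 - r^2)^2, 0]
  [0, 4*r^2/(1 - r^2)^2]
Non-zero Christoffel symbols (Γ^k_{ij} = Γ^k_{ji}):
Γ^r_{r r} = 2*r/(1 - r^2)
Γ^r_{θ θ} = (r^3 + r)/(r^2 - 1)
Γ^θ_{r θ} = (-r^2 - 1)/(r^3 - r)
R^θ_{r θ r} = ∂_θ Γ^θ_{r r} - ∂_r Γ^θ_{r θ} + Γ^θ_{θ m} Γ^m_{r r} - Γ^θ_{r m} Γ^m_{r θ}
  = (0) - ((r^4 + 4*r^2 - 1)/(r^3 - r)^2) + (2*(r^2 + 1)/(r^2 - 1)^2) - ((r^2 + 1)^2/(r^3 - r)^2) = -4/(r^2 - 1)^2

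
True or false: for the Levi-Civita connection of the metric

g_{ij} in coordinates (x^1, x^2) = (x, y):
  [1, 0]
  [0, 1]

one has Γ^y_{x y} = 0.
Γ^y_{x y} = (1/2) g^{yy} (∂_x g_{yy} + ∂_y g_{yx} - ∂_y g_{xy}) = (1/2)(1)((0) + (0) - (0)) = 0
This equals the proposed value 0.
True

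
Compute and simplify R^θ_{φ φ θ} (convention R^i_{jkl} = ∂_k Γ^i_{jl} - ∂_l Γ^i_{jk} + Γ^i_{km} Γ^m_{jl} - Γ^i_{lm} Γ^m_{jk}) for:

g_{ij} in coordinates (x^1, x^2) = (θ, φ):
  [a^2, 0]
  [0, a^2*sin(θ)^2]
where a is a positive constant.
Non-zero Christoffel symbols (Γ^k_{ij} = Γ^k_{ji}):
Γ^θ_{φ φ} = -sin(2*θ)/2
Γ^φ_{θ φ} = 1/tan(θ)
R^θ_{φ φ θ} = ∂_φ Γ^θ_{φ θ} - ∂_θ Γ^θ_{φ φ} + Γ^θ_{φ m} Γ^m_{φ θ} - Γ^θ_{θ m} Γ^m_{φ φ}
  = (0) - (-cos(2*θ)) + (-cos(θ)^2) - (0) = -sin(θ)^2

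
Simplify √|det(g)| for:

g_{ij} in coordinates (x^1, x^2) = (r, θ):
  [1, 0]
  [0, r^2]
det(g) = r^2
√|det(g)| = r
Volume element: dV = r dr dθ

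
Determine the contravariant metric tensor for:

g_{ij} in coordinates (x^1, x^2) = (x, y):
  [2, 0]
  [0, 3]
The metric is diagonal, so g^{ij} is diagonal with entries 1/g_{ii}: diag(1/2, 1/3).
g^{ij}:
  [1/2, 0]
  [0, 1/3]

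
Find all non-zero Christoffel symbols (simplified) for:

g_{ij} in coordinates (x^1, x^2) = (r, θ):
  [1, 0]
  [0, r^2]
Using Γ^k_{ij} = (1/2) g^{km} (∂_i g_{mj} + ∂_j g_{mi} - ∂_m g_{ij}); the metric is diagonal, so only the m = k term contributes.
Non-zero symbols (using the symmetry Γ^k_{ij} = Γ^k_{ji}):
Γ^r_{θ θ} = (1/2) g^{rr} (∂_θ g_{rθ} + ∂_θ g_{rθ} - ∂_r g_{θθ}) = (1/2)(1)((0) + (0) - (2*r)) = -r
Γ^θ_{r θ} = (1/2) g^{θθ} (∂_r g_{θθ} + ∂_θ g_{θr} - ∂_θ g_{rθ}) = (1/2)(1/r^2)((2*r) + (0) - (0)) = 1/r
All other Christoffel symbols are zero.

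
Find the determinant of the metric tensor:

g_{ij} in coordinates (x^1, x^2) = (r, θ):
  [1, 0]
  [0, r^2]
For a 2×2 metric: det(g) = g_{11}·g_{22} - g_{12}·g_{21}
= (1)·(r^2) - (0)·(0)
= r^2 - 0
det(g) = r^2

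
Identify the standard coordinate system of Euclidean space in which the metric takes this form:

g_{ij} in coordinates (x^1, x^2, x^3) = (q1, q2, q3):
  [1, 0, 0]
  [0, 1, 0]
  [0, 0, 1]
All components are constant and the metric is the identity, i.e. orthonormal rectilinear coordinates.
Cartesian (3D) coordinates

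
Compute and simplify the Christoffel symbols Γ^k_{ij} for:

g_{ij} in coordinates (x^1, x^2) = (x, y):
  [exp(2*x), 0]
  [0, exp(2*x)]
Using Γ^k_{ij} = (1/2) g^{km} (∂_i g_{mj} + ∂_j g_{mi} - ∂_m g_{ij}); the metric is diagonal, so only the m = k term contributes.
Non-zero symbols (using the symmetry Γ^k_{ij} = Γ^k_{ji}):
Γ^x_{x x} = (1/2) g^{xx} (∂_x g_{xx} + ∂_x g_{xx} - ∂_x g_{xx}) = (1/2)(exp(-2*x))((2*exp(2*x)) + (2*exp(2*x)) - (2*exp(2*x))) = 1
Γ^x_{y y} = (1/2) g^{xx} (∂_y g_{xy} + ∂_y g_{xy} - ∂_x g_{yy}) = (1/2)(exp(-2*x))((0) + (0) - (2*exp(2*x))) = -1
Γ^y_{x y} = (1/2) g^{yy} (∂_x g_{yy} + ∂_y g_{yx} - ∂_y g_{xy}) = (1/2)(exp(-2*x))((2*exp(2*x)) + (0) - (0)) = 1
All other Christoffel symbols are zero.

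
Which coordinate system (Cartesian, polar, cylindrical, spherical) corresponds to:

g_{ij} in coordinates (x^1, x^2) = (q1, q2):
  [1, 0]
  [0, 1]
All components are constant and the metric is the identity, i.e. orthonormal rectilinear coordinates.
Cartesian (2D) coordinates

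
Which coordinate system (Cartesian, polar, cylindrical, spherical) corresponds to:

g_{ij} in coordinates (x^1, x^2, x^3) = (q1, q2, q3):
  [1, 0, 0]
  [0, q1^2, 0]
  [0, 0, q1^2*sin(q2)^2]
The line element ds^2 = dq1^2 + q1^2 dq2^2 + q1^2 sin(q2)^2 dq3^2 is dr^2 + r^2 dθ^2 + r^2 sin(θ)^2 dφ^2 with q1 = r, q2 = θ, q3 = φ.
spherical coordinates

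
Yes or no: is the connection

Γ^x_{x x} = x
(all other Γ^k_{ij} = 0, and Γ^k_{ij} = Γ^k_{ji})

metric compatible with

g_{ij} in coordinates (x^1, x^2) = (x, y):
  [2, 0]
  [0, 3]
Using ∇_k g_{ij} = ∂_k g_{ij} - Γ^m_{ki} g_{mj} - Γ^m_{kj} g_{im}:
∇_x g_{xx} = (0) - (2*x) - (2*x) = -4*x ≠ 0
So the connection is not metric compatible (it is not the Levi-Civita connection).
No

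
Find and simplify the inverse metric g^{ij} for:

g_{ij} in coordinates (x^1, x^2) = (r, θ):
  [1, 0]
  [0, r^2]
The metric is diagonal, so g^{ij} is diagonal with entries 1/g_{ii}: diag(1, 1/(r^2)).
g^{ij}:
  [1, 0]
  [0, 1/r^2]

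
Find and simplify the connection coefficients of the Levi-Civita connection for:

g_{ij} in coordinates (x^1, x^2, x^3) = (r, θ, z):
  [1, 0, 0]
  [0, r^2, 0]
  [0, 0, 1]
Using Γ^k_{ij} = (1/2) g^{km} (∂_i g_{mj} + ∂_j g_{mi} - ∂_m g_{ij}); the metric is diagonal, so only the m = k term contributes.
Non-zero symbols (using the symmetry Γ^k_{ij} = Γ^k_{ji}):
Γ^r_{θ θ} = (1/2) g^{rr} (∂_θ g_{rθ} + ∂_θ g_{rθ} - ∂_r g_{θθ}) = (1/2)(1)((0) + (0) - (2*r)) = -r
Γ^θ_{r θ} = (1/2) g^{θθ} (∂_r g_{θθ} + ∂_θ g_{θr} - ∂_θ g_{rθ}) = (1/2)(1/r^2)((2*r) + (0) - (0)) = 1/r
All other Christoffel symbols are zero.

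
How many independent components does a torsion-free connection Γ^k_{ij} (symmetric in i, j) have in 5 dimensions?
Γ^k_{ij} has n choices for the upper index and n(n+1)/2 independent symmetric lower index pairs.
Total = 5 × 5×6/2 = 5 × 15 = 75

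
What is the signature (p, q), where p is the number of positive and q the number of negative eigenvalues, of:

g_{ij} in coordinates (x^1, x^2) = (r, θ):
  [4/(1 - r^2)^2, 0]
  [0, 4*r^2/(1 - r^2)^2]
The metric is diagonal, so its eigenvalues are the diagonal entries: 4/(1 - r^2)^2, 4*r^2/(1 - r^2)^2 (at a generic point, where coordinate-dependent entries are positive).
2 positive, 0 negative.
(2, 0) - Riemannian (positive definite)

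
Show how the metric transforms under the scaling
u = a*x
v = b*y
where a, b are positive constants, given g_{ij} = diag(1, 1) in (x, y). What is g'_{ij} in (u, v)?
Invert the transformation: x = u/a, y = v/b
g'_{ij} = (∂x^k/∂x'^i)(∂x^l/∂x'^j) g_{kl}; with g_{kl} = δ_{kl} this is Σ_k (∂x^k/∂x'^i)(∂x^k/∂x'^j).
Jacobian: ∂x/∂u = 1/a, ∂x/∂v = 0, ∂y/∂u = 0, ∂y/∂v = 1/b
g'_{uu} = (1/a)(1/a) + (0)(0) = 1/a^2
g'_{uv} = (1/a)(0) + (0)(1/b) = 0
g'_{vv} = (0)(0) + (1/b)(1/b) = 1/b^2
g'_{ij} = diag(1/a^2, 1/b^2)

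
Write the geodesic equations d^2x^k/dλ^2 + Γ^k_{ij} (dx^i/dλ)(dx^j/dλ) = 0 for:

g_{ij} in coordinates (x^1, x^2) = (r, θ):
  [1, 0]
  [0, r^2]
Geodesic equation: d^2x^k/dλ^2 + Γ^k_{ij} (dx^i/dλ)(dx^j/dλ) = 0.
Non-zero Christoffel symbols:
Γ^r_{θ θ} = -r
Γ^θ_{r θ} = 1/r
Substituting (the symmetric pair Γ^k_{ij}, Γ^k_{ji} combines into a factor 2):
d^2r/dλ^2 - r (dθ/dλ)^2 = 0
d^2θ/dλ^2 + (2/r) (dr/dλ)(dθ/dλ) = 0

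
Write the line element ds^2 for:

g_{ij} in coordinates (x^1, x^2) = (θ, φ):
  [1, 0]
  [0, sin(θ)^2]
ds^2 = g_{ij} dx^i dx^j; only the non-zero components contribute.
ds^2 = dθ^2 + sin(θ)^2 dφ^2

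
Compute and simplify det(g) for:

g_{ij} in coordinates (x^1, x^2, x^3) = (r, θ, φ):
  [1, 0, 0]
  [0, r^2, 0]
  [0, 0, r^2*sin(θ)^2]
Diagonal metric: det(g) = g_{11}·g_{22}·g_{33}
= (1)·(r^2)·(r^2*sin(θ)^2)
det(g) = r^4*sin(θ)^2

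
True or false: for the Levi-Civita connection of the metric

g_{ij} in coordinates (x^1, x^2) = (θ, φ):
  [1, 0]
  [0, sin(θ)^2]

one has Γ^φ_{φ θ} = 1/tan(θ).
Γ^φ_{φ θ} = (1/2) g^{φφ} (∂_φ g_{φθ} + ∂_θ g_{φφ} - ∂_φ g_{φθ}) = (1/2)(1/sin(θ)^2)((0) + (sin(2*θ)) - (0)) = 1/tan(θ)
This equals the proposed value 1/tan(θ).
True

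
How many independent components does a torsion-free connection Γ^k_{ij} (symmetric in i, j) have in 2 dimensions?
Γ^k_{ij} has n choices for the upper index and n(n+1)/2 independent symmetric lower index pairs.
Total = 2 × 2×3/2 = 2 × 3 = 6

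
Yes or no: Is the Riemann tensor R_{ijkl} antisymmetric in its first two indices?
R_{ijkl} = -R_{jikl} (follows from metric compatibility).
Yes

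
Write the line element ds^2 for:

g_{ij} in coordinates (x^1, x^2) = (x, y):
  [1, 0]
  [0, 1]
ds^2 = g_{ij} dx^i dx^j; only the non-zero components contribute.
ds^2 = dx^2 + dy^2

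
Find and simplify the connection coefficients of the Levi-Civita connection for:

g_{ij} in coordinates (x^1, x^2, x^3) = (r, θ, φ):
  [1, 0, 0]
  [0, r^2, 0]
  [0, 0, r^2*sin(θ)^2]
Using Γ^k_{ij} = (1/2) g^{km} (∂_i g_{mj} + ∂_j g_{mi} - ∂_m g_{ij}); the metric is diagonal, so only the m = k term contributes.
Non-zero symbols (using the symmetry Γ^k_{ij} = Γ^k_{ji}):
Γ^r_{θ θ} = (1/2) g^{rr} (∂_θ g_{rθ} + ∂_θ g_{rθ} - ∂_r g_{θθ}) = (1/2)(1)((0) + (0) - (2*r)) = -r
Γ^r_{φ φ} = (1/2) g^{rr} (∂_φ g_{rφ} + ∂_φ g_{rφ} - ∂_r g_{φφ}) = (1/2)(1)((0) + (0) - (2*r*sin(θ)^2)) = -r*sin(θ)^2
Γ^θ_{r θ} = (1/2) g^{θθ} (∂_r g_{θθ} + ∂_θ g_{θr} - ∂_θ g_{rθ}) = (1/2)(1/r^2)((2*r) + (0) - (0)) = 1/r
Γ^θ_{φ φ} = (1/2) g^{θθ} (∂_φ g_{θφ} + ∂_φ g_{θφ} - ∂_θ g_{φφ}) = (1/2)(1/r^2)((0) + (0) - (r^2*sin(2*θ))) = -sin(2*θ)/2
Γ^φ_{r φ} = (1/2) g^{φφ} (∂_r g_{φφ} + ∂_φ g_{φr} - ∂_φ g_{rφ}) = (1/2)(1/(r^2*sin(θ)^2))((2*r*sin(θ)^2) + (0) - (0)) = 1/r
Γ^φ_{θ φ} = (1/2) g^{φφ} (∂_θ g_{φφ} + ∂_φ g_{φθ} - ∂_φ g_{θφ}) = (1/2)(1/(r^2*sin(θ)^2))((r^2*sin(2*θ)) + (0) - (0)) = 1/tan(θ)
All other Christoffel symbols are zero.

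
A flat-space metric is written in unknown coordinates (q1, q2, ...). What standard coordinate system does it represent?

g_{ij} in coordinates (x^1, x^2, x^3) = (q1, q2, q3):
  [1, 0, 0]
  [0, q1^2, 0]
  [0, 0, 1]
The line element ds^2 = dq1^2 + q1^2 dq2^2 + dq3^2 is dr^2 + r^2 dθ^2 + dz^2 with q1 = r, q2 = θ, q3 = z.
cylindrical coordinates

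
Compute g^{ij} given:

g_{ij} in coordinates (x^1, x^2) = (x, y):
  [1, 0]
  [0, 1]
The metric is diagonal, so g^{ij} is diagonal with entries 1/g_{ii}: diag(1, 1).
g^{ij}:
  [1, 0]
  [0, 1]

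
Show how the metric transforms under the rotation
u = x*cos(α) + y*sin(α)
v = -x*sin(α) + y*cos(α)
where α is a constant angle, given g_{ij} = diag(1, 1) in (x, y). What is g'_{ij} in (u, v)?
Invert the transformation: x = u*cos(α) - v*sin(α), y = u*sin(α) + v*cos(α)
g'_{ij} = (∂x^k/∂x'^i)(∂x^l/∂x'^j) g_{kl}; with g_{kl} = δ_{kl} this is Σ_k (∂x^k/∂x'^i)(∂x^k/∂x'^j).
Jacobian: ∂x/∂u = cos(α), ∂x/∂v = -sin(α), ∂y/∂u = sin(α), ∂y/∂v = cos(α)
g'_{uu} = (cos(α))(cos(α)) + (sin(α))(sin(α)) = 1
g'_{uv} = (cos(α))(-sin(α)) + (sin(α))(cos(α)) = 0
g'_{vv} = (-sin(α))(-sin(α)) + (cos(α))(cos(α)) = 1
g'_{ij} = diag(1, 1)
The Euclidean metric is invariant under rotations.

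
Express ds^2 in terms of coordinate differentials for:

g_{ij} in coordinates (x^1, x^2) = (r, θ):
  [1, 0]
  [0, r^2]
ds^2 = g_{ij} dx^i dx^j; only the non-zero components contribute.
ds^2 = dr^2 + r^2 dθ^2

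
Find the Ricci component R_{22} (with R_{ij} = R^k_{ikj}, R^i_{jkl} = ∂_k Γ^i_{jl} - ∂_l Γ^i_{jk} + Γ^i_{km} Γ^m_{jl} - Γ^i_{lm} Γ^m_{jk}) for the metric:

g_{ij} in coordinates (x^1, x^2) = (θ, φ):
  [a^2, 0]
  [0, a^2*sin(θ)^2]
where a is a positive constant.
Non-zero Christoffel symbols (Γ^k_{ij} = Γ^k_{ji}):
Γ^θ_{φ φ} = -sin(2*θ)/2
Γ^φ_{θ φ} = 1/tan(θ)
R^θ_{φ θ φ} = ∂_θ Γ^θ_{φ φ} - ∂_φ Γ^θ_{φ θ} + Γ^θ_{θ m} Γ^m_{φ φ} - Γ^θ_{φ m} Γ^m_{φ θ}
  = (-cos(2*θ)) - (0) + (0) - (-cos(θ)^2) = sin(θ)^2
R^φ_{φ φ φ} = 0 (a repeated index in an antisymmetric pair)
R_{φφ} = R^θ_{φ θ φ} + R^φ_{φ φ φ} = (sin(θ)^2) + (0) = sin(θ)^2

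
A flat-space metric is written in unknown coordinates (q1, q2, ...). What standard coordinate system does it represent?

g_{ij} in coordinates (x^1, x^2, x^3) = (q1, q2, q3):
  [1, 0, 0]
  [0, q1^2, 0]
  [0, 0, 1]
The line element ds^2 = dq1^2 + q1^2 dq2^2 + dq3^2 is dr^2 + r^2 dθ^2 + dz^2 with q1 = r, q2 = θ, q3 = z.
cylindrical coordinates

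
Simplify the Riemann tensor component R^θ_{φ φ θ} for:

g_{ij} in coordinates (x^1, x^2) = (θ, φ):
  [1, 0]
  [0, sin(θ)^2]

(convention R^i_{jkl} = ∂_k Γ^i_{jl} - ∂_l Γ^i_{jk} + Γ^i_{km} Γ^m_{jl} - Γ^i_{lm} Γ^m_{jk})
Non-zero Christoffel symbols (Γ^k_{ij} = Γ^k_{ji}):
Γ^θ_{φ φ} = -sin(2*θ)/2
Γ^φ_{θ φ} = 1/tan(θ)
R^θ_{φ φ θ} = ∂_φ Γ^θ_{φ θ} - ∂_θ Γ^θ_{φ φ} + Γ^θ_{φ m} Γ^m_{φ θ} - Γ^θ_{θ m} Γ^m_{φ φ}
  = (0) - (-cos(2*θ)) + (-cos(θ)^2) - (0) = -sin(θ)^2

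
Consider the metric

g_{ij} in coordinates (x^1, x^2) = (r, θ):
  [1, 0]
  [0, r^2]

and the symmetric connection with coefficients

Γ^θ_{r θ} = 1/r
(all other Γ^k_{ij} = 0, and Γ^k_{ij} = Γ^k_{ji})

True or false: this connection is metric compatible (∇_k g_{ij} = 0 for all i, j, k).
Using ∇_k g_{ij} = ∂_k g_{ij} - Γ^m_{ki} g_{mj} - Γ^m_{kj} g_{im}:
∇_θ g_{rθ} = (0) - (r) - (0) = -r ≠ 0
So the connection is not metric compatible (it is not the Levi-Civita connection).
False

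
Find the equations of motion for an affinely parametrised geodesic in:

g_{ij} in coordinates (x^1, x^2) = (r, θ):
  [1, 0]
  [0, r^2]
Geodesic equation: d^2x^k/dλ^2 + Γ^k_{ij} (dx^i/dλ)(dx^j/dλ) = 0.
Non-zero Christoffel symbols:
Γ^r_{θ θ} = -r
Γ^θ_{r θ} = 1/r
Substituting (the symmetric pair Γ^k_{ij}, Γ^k_{ji} combines into a factor 2):
d^2r/dλ^2 - r (dθ/dλ)^2 = 0
d^2θ/dλ^2 + (2/r) (dr/dλ)(dθ/dλ) = 0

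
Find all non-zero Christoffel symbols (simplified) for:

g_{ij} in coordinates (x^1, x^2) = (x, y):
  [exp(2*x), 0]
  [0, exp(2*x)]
Using Γ^k_{ij} = (1/2) g^{km} (∂_i g_{mj} + ∂_j g_{mi} - ∂_m g_{ij}); the metric is diagonal, so only the m = k term contributes.
Non-zero symbols (using the symmetry Γ^k_{ij} = Γ^k_{ji}):
Γ^x_{x x} = (1/2) g^{xx} (∂_x g_{xx} + ∂_x g_{xx} - ∂_x g_{xx}) = (1/2)(exp(-2*x))((2*exp(2*x)) + (2*exp(2*x)) - (2*exp(2*x))) = 1
Γ^x_{y y} = (1/2) g^{xx} (∂_y g_{xy} + ∂_y g_{xy} - ∂_x g_{yy}) = (1/2)(exp(-2*x))((0) + (0) - (2*exp(2*x))) = -1
Γ^y_{x y} = (1/2) g^{yy} (∂_x g_{yy} + ∂_y g_{yx} - ∂_y g_{xy}) = (1/2)(exp(-2*x))((2*exp(2*x)) + (0) - (0)) = 1
All other Christoffel symbols are zero.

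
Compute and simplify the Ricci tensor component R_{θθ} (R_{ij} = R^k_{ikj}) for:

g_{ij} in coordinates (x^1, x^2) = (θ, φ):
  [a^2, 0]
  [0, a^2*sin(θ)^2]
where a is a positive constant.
Non-zero Christoffel symbols (Γ^k_{ij} = Γ^k_{ji}):
Γ^θ_{φ φ} = -sin(2*θ)/2
Γ^φ_{θ φ} = 1/tan(θ)
R^θ_{θ θ θ} = 0 (a repeated index in an antisymmetric pair)
R^φ_{θ φ θ} = ∂_φ Γ^φ_{θ θ} - ∂_θ Γ^φ_{θ φ} + Γ^φ_{φ m} Γ^m_{θ θ} - Γ^φ_{θ m} Γ^m_{θ φ}
  = (0) - (-1/sin(θ)^2) + (0) - (1/tan(θ)^2) = 1
R_{θθ} = R^θ_{θ θ θ} + R^φ_{θ φ θ} = (0) + (1) = 1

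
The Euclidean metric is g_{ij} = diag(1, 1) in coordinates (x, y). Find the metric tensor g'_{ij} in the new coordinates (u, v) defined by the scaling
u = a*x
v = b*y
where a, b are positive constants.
Invert the transformation: x = u/a, y = v/b
g'_{ij} = (∂x^k/∂x'^i)(∂x^l/∂x'^j) g_{kl}; with g_{kl} = δ_{kl} this is Σ_k (∂x^k/∂x'^i)(∂x^k/∂x'^j).
Jacobian: ∂x/∂u = 1/a, ∂x/∂v = 0, ∂y/∂u = 0, ∂y/∂v = 1/b
g'_{uu} = (1/a)(1/a) + (0)(0) = 1/a^2
g'_{uv} = (1/a)(0) + (0)(1/b) = 0
g'_{vv} = (0)(0) + (1/b)(1/b) = 1/b^2
g'_{ij} = diag(1/a^2, 1/b^2)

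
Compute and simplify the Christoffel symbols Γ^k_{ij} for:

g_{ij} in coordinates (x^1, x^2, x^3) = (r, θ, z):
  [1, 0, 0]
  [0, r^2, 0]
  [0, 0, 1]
Using Γ^k_{ij} = (1/2) g^{km} (∂_i g_{mj} + ∂_j g_{mi} - ∂_m g_{ij}); the metric is diagonal, so only the m = k term contributes.
Non-zero symbols (using the symmetry Γ^k_{ij} = Γ^k_{ji}):
Γ^r_{θ θ} = (1/2) g^{rr} (∂_θ g_{rθ} + ∂_θ g_{rθ} - ∂_r g_{θθ}) = (1/2)(1)((0) + (0) - (2*r)) = -r
Γ^θ_{r θ} = (1/2) g^{θθ} (∂_r g_{θθ} + ∂_θ g_{θr} - ∂_θ g_{rθ}) = (1/2)(1/r^2)((2*r) + (0) - (0)) = 1/r
All other Christoffel symbols are zero.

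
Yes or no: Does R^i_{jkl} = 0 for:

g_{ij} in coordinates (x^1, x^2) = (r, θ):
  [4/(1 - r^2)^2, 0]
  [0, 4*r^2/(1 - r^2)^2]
Non-zero Christoffel symbols:
Γ^r_{r r} = 2*r/(1 - r^2)
Γ^r_{θ θ} = (r^3 + r)/(r^2 - 1)
Γ^θ_{r θ} = (-r^2 - 1)/(r^3 - r)
Ricci tensor: R_{rr} = -4/(r^2 - 1)^2, R_{rθ} = 0, R_{θθ} = -4*r^2/(r^2 - 1)^2
The Ricci tensor is non-zero, so the Riemann tensor is non-zero: not flat.
No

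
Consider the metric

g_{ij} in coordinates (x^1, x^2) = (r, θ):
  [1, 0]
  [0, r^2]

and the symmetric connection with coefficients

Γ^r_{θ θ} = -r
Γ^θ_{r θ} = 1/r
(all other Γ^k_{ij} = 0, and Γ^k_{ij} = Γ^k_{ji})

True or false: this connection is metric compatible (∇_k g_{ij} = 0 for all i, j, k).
Using ∇_k g_{ij} = ∂_k g_{ij} - Γ^m_{ki} g_{mj} - Γ^m_{kj} g_{im}:
e.g. ∇_r g_{θθ} = (2*r) - (r) - (r) = 0
Every component ∇_k g_{ij} vanishes: the connection is metric compatible.
True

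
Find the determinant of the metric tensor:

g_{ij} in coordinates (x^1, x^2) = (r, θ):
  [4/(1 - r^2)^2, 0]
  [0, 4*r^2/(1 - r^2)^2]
For a 2×2 metric: det(g) = g_{11}·g_{22} - g_{12}·g_{21}
= (4/(1 - r^2)^2)·(4*r^2/(1 - r^2)^2) - (0)·(0)
= 16*r^2/(1 - r^2)^4 - 0
det(g) = 16*r^2/(1 - r^2)^4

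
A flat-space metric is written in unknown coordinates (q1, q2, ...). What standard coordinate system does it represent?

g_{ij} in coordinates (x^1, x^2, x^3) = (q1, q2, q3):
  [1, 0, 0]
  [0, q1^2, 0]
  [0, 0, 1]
The line element ds^2 = dq1^2 + q1^2 dq2^2 + dq3^2 is dr^2 + r^2 dθ^2 + dz^2 with q1 = r, q2 = θ, q3 = z.
cylindrical coordinates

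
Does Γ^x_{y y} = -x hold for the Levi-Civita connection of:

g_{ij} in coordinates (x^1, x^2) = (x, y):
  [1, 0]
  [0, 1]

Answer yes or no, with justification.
Γ^x_{y y} = (1/2) g^{xx} (∂_y g_{xy} + ∂_y g_{xy} - ∂_x g_{yy}) = (1/2)(1)((0) + (0) - (0)) = 0
This differs from the proposed value -x.
No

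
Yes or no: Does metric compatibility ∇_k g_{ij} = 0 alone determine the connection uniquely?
One also needs vanishing torsion; metric compatibility plus torsion-freeness singles out the Levi-Civita connection.
No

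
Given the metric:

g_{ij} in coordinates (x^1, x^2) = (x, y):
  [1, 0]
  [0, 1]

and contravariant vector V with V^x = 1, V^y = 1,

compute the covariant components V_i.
V_i = g_{ij} V^j:
V_x = (1)(1) + (0)(1) = 1
V_y = (0)(1) + (1)(1) = 1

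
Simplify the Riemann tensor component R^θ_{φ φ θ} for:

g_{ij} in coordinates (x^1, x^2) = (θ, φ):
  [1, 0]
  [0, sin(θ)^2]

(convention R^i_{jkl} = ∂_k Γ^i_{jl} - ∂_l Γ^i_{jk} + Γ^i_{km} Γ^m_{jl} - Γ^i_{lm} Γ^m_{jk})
Non-zero Christoffel symbols (Γ^k_{ij} = Γ^k_{ji}):
Γ^θ_{φ φ} = -sin(2*θ)/2
Γ^φ_{θ φ} = 1/tan(θ)
R^θ_{φ φ θ} = ∂_φ Γ^θ_{φ θ} - ∂_θ Γ^θ_{φ φ} + Γ^θ_{φ m} Γ^m_{φ θ} - Γ^θ_{θ m} Γ^m_{φ φ}
  = (0) - (-cos(2*θ)) + (-cos(θ)^2) - (0) = -sin(θ)^2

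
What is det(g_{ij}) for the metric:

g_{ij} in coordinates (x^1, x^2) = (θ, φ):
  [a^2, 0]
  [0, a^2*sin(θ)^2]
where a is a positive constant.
For a 2×2 metric: det(g) = g_{11}·g_{22} - g_{12}·g_{21}
= (a^2)·(a^2*sin(θ)^2) - (0)·(0)
= a^4*sin(θ)^2 - 0
det(g) = a^4*sin(θ)^2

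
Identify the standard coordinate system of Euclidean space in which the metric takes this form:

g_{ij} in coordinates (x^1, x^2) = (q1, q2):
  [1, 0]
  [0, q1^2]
The line element ds^2 = dq1^2 + q1^2 dq2^2 is dr^2 + r^2 dθ^2 with q1 = r, q2 = θ.
polar coordinates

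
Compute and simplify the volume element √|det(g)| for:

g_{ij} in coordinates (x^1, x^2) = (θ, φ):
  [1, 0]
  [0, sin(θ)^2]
det(g) = sin(θ)^2
√|det(g)| = sin(θ) (taking 0 < θ < π so that |sin(θ)| = sin(θ))
Volume element: dV = sin(θ) dθ dφ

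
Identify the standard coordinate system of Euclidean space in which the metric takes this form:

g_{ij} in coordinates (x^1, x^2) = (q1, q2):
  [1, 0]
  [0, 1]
All components are constant and the metric is the identity, i.e. orthonormal rectilinear coordinates.
Cartesian (2D) coordinates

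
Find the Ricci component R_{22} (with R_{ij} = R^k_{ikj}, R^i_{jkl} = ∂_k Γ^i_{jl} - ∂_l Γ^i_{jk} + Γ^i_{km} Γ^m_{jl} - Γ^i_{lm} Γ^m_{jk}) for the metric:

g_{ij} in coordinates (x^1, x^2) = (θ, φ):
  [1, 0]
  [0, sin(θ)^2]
Non-zero Christoffel symbols (Γ^k_{ij} = Γ^k_{ji}):
Γ^θ_{φ φ} = -sin(2*θ)/2
Γ^φ_{θ φ} = 1/tan(θ)
R^θ_{φ θ φ} = ∂_θ Γ^θ_{φ φ} - ∂_φ Γ^θ_{φ θ} + Γ^θ_{θ m} Γ^m_{φ φ} - Γ^θ_{φ m} Γ^m_{φ θ}
  = (-cos(2*θ)) - (0) + (0) - (-cos(θ)^2) = sin(θ)^2
R^φ_{φ φ φ} = 0 (a repeated index in an antisymmetric pair)
R_{φφ} = R^θ_{φ θ φ} + R^φ_{φ φ φ} = (sin(θ)^2) + (0) = sin(θ)^2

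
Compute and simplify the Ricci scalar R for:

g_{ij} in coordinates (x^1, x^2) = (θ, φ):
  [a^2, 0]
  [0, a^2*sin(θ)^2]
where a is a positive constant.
Non-zero Christoffel symbols (Γ^k_{ij} = Γ^k_{ji}):
Γ^θ_{φ φ} = -sin(2*θ)/2
Γ^φ_{θ φ} = 1/tan(θ)
Ricci tensor (R_{ij} = R^k_{ikj}): R_{θθ} = 1, R_{θφ} = 0, R_{φφ} = sin(θ)^2
Inverse metric: g^{θθ} = 1/a^2, g^{φφ} = 1/(a^2*sin(θ)^2)
R = g^{ij} R_{ij} = (1/a^2)(1) + (1/(a^2*sin(θ)^2))(sin(θ)^2) = 2/a^2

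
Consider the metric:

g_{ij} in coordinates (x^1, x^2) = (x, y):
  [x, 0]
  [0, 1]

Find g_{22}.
With x^1 = x, x^2 = y, g_{22} = g_{yy} is the row-2, column-2 entry of the matrix.
g_{22} = 1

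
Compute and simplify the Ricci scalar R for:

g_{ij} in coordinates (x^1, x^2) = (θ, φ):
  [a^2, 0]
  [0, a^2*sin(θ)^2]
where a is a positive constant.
Non-zero Christoffel symbols (Γ^k_{ij} = Γ^k_{ji}):
Γ^θ_{φ φ} = -sin(2*θ)/2
Γ^φ_{θ φ} = 1/tan(θ)
Ricci tensor (R_{ij} = R^k_{ikj}): R_{θθ} = 1, R_{θφ} = 0, R_{φφ} = sin(θ)^2
Inverse metric: g^{θθ} = 1/a^2, g^{φφ} = 1/(a^2*sin(θ)^2)
R = g^{ij} R_{ij} = (1/a^2)(1) + (1/(a^2*sin(θ)^2))(sin(θ)^2) = 2/a^2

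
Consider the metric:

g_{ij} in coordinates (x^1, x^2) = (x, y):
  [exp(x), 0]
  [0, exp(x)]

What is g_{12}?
With x^1 = x, x^2 = y, g_{12} = g_{xy} is the row-1, column-2 entry of the matrix.
g_{12} = 0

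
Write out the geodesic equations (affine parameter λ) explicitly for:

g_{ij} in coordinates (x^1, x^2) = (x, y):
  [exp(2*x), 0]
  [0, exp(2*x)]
Geodesic equation: d^2x^k/dλ^2 + Γ^k_{ij} (dx^i/dλ)(dx^j/dλ) = 0.
Non-zero Christoffel symbols:
Γ^x_{x x} = 1
Γ^x_{y y} = -1
Γ^y_{x y} = 1
Substituting (the symmetric pair Γ^k_{ij}, Γ^k_{ji} combines into a factor 2):
d^2x/dλ^2 + (dx/dλ)^2 - (dy/dλ)^2 = 0
d^2y/dλ^2 + 2 (dx/dλ)(dy/dλ) = 0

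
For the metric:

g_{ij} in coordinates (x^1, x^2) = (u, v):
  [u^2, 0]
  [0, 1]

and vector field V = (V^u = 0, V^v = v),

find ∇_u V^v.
Non-zero Christoffel symbols:
Γ^u_{u u} = 1/u
∇_u V^v = ∂_u V^v + Γ^v_{u j} V^j
  = (0) + (0)(0) + (0)(v)
  = 0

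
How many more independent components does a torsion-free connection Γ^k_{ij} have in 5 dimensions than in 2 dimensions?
Independent components in n dimensions: n × n(n+1)/2 = n^2(n+1)/2.
5D: 5 × 15 = 75
2D: 2 × 3 = 6
Difference = 75 - 6 = 69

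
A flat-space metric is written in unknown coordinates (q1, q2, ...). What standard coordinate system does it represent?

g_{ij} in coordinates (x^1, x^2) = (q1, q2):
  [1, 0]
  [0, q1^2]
The line element ds^2 = dq1^2 + q1^2 dq2^2 is dr^2 + r^2 dθ^2 with q1 = r, q2 = θ.
polar coordinates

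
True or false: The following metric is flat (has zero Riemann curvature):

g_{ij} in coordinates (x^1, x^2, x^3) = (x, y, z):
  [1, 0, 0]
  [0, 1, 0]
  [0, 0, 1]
All metric components are constant, so every Christoffel symbol vanishes and R^i_{jkl} = 0.
True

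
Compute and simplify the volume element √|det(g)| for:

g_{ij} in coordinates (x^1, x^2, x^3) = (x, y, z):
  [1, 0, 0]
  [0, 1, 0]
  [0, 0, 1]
det(g) = 1
√|det(g)| = 1
Volume element: dV = 1 dx dy dz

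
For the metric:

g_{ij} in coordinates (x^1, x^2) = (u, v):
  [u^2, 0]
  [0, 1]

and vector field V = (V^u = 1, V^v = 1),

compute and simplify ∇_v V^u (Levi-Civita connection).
Non-zero Christoffel symbols:
Γ^u_{u u} = 1/u
∇_v V^u = ∂_v V^u + Γ^u_{v j} V^j
  = (0) + (0)(1) + (0)(1)
  = 0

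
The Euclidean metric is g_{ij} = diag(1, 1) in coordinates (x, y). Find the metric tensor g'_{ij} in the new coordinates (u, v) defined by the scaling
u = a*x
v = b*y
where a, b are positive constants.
Invert the transformation: x = u/a, y = v/b
g'_{ij} = (∂x^k/∂x'^i)(∂x^l/∂x'^j) g_{kl}; with g_{kl} = δ_{kl} this is Σ_k (∂x^k/∂x'^i)(∂x^k/∂x'^j).
Jacobian: ∂x/∂u = 1/a, ∂x/∂v = 0, ∂y/∂u = 0, ∂y/∂v = 1/b
g'_{uu} = (1/a)(1/a) + (0)(0) = 1/a^2
g'_{uv} = (1/a)(0) + (0)(1/b) = 0
g'_{vv} = (0)(0) + (1/b)(1/b) = 1/b^2
g'_{ij} = diag(1/a^2, 1/b^2)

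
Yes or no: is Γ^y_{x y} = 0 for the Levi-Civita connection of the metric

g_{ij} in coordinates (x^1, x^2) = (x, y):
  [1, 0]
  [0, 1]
Γ^y_{x y} = (1/2) g^{yy} (∂_x g_{yy} + ∂_y g_{yx} - ∂_y g_{xy}) = (1/2)(1)((0) + (0) - (0)) = 0
This equals the proposed value 0.
Yes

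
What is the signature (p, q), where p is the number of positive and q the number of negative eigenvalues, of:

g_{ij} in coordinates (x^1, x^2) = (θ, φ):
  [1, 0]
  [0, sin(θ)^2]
The metric is diagonal, so its eigenvalues are the diagonal entries: 1, sin(θ)^2 (at a generic point, where coordinate-dependent entries are positive).
2 positive, 0 negative.
(2, 0) - Riemannian (positive definite)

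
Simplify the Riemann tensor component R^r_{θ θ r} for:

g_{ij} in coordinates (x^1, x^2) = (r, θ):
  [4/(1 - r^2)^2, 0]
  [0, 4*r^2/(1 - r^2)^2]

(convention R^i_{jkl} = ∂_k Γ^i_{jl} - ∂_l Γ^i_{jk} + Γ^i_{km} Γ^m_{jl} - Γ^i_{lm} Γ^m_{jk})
Non-zero Christoffel symbols (Γ^k_{ij} = Γ^k_{ji}):
Γ^r_{r r} = 2*r/(1 - r^2)
Γ^r_{θ θ} = (r^3 + r)/(r^2 - 1)
Γ^θ_{r θ} = (-r^2 - 1)/(r^3 - r)
R^r_{θ θ r} = ∂_θ Γ^r_{θ r} - ∂_r Γ^r_{θ θ} + Γ^r_{θ m} Γ^m_{θ r} - Γ^r_{r m} Γ^m_{θ θ}
  = (0) - ((r^4 - 4*r^2 - 1)/(r^2 - 1)^2) + (-(r^2 + 1)^2/(r^2 - 1)^2) - (-2*r^2*(r^2 + 1)/(r^2 - 1)^2) = 4*r^2/(r^2 - 1)^2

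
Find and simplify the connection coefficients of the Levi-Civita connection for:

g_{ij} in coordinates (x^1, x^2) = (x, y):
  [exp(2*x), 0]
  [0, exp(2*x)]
Using Γ^k_{ij} = (1/2) g^{km} (∂_i g_{mj} + ∂_j g_{mi} - ∂_m g_{ij}); the metric is diagonal, so only the m = k term contributes.
Non-zero symbols (using the symmetry Γ^k_{ij} = Γ^k_{ji}):
Γ^x_{x x} = (1/2) g^{xx} (∂_x g_{xx} + ∂_x g_{xx} - ∂_x g_{xx}) = (1/2)(exp(-2*x))((2*exp(2*x)) + (2*exp(2*x)) - (2*exp(2*x))) = 1
Γ^x_{y y} = (1/2) g^{xx} (∂_y g_{xy} + ∂_y g_{xy} - ∂_x g_{yy}) = (1/2)(exp(-2*x))((0) + (0) - (2*exp(2*x))) = -1
Γ^y_{x y} = (1/2) g^{yy} (∂_x g_{yy} + ∂_y g_{yx} - ∂_y g_{xy}) = (1/2)(exp(-2*x))((2*exp(2*x)) + (0) - (0)) = 1
All other Christoffel symbols are zero.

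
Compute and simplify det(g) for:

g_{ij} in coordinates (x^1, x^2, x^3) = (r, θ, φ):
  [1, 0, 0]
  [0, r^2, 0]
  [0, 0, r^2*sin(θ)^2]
Diagonal metric: det(g) = g_{11}·g_{22}·g_{33}
= (1)·(r^2)·(r^2*sin(θ)^2)
det(g) = r^4*sin(θ)^2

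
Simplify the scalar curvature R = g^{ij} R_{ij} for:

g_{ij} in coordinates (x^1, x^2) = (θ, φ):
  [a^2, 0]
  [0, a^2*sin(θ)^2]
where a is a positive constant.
Non-zero Christoffel symbols (Γ^k_{ij} = Γ^k_{ji}):
Γ^θ_{φ φ} = -sin(2*θ)/2
Γ^φ_{θ φ} = 1/tan(θ)
Ricci tensor (R_{ij} = R^k_{ikj}): R_{θθ} = 1, R_{θφ} = 0, R_{φφ} = sin(θ)^2
Inverse metric: g^{θθ} = 1/a^2, g^{φφ} = 1/(a^2*sin(θ)^2)
R = g^{ij} R_{ij} = (1/a^2)(1) + (1/(a^2*sin(θ)^2))(sin(θ)^2) = 2/a^2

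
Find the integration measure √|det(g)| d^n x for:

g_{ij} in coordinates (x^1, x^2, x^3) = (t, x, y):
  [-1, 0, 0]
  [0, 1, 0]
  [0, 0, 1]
det(g) = -1
√|det(g)| = 1
Volume element: dV = 1 dt dx dy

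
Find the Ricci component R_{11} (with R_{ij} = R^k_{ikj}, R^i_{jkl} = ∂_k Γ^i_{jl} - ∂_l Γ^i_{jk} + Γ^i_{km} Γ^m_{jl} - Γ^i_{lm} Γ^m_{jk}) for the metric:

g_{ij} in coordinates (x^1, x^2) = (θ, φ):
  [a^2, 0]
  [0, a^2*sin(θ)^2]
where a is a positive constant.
Non-zero Christoffel symbols (Γ^k_{ij} = Γ^k_{ji}):
Γ^θ_{φ φ} = -sin(2*θ)/2
Γ^φ_{θ φ} = 1/tan(θ)
R^θ_{θ θ θ} = 0 (a repeated index in an antisymmetric pair)
R^φ_{θ φ θ} = ∂_φ Γ^φ_{θ θ} - ∂_θ Γ^φ_{θ φ} + Γ^φ_{φ m} Γ^m_{θ θ} - Γ^φ_{θ m} Γ^m_{θ φ}
  = (0) - (-1/sin(θ)^2) + (0) - (1/tan(θ)^2) = 1
R_{θθ} = R^θ_{θ θ θ} + R^φ_{θ φ θ} = (0) + (1) = 1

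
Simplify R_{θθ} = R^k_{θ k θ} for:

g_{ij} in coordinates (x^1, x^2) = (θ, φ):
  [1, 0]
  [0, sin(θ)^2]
Non-zero Christoffel symbols (Γ^k_{ij} = Γ^k_{ji}):
Γ^θ_{φ φ} = -sin(2*θ)/2
Γ^φ_{θ φ} = 1/tan(θ)
R^θ_{θ θ θ} = 0 (a repeated index in an antisymmetric pair)
R^φ_{θ φ θ} = ∂_φ Γ^φ_{θ θ} - ∂_θ Γ^φ_{θ φ} + Γ^φ_{φ m} Γ^m_{θ θ} - Γ^φ_{θ m} Γ^m_{θ φ}
  = (0) - (-1/sin(θ)^2) + (0) - (1/tan(θ)^2) = 1
R_{θθ} = R^θ_{θ θ θ} + R^φ_{θ φ θ} = (0) + (1) = 1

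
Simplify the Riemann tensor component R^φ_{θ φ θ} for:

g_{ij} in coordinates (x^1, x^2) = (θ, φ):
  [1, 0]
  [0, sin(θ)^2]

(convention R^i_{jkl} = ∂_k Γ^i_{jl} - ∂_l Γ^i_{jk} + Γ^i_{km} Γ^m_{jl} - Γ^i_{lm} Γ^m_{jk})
Non-zero Christoffel symbols (Γ^k_{ij} = Γ^k_{ji}):
Γ^θ_{φ φ} = -sin(2*θ)/2
Γ^φ_{θ φ} = 1/tan(θ)
R^φ_{θ φ θ} = ∂_φ Γ^φ_{θ θ} - ∂_θ Γ^φ_{θ φ} + Γ^φ_{φ m} Γ^m_{θ θ} - Γ^φ_{θ m} Γ^m_{θ φ}
  = (0) - (-1/sin(θ)^2) + (0) - (1/tan(θ)^2) = 1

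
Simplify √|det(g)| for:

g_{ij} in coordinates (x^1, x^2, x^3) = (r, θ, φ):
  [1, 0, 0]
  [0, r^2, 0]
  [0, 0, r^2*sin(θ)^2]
det(g) = r^4*sin(θ)^2
√|det(g)| = r^2*sin(θ) (taking 0 < θ < π so that |sin(θ)| = sin(θ))
Volume element: dV = r^2*sin(θ) dr dθ dφ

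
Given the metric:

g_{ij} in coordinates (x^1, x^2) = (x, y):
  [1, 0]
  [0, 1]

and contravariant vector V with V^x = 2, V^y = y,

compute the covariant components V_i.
V_i = g_{ij} V^j:
V_x = (1)(2) + (0)(y) = 2
V_y = (0)(2) + (1)(y) = y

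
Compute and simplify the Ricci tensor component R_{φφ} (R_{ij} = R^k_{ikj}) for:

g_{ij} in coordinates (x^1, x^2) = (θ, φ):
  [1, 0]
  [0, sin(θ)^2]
Non-zero Christoffel symbols (Γ^k_{ij} = Γ^k_{ji}):
Γ^θ_{φ φ} = -sin(2*θ)/2
Γ^φ_{θ φ} = 1/tan(θ)
R^θ_{φ θ φ} = ∂_θ Γ^θ_{φ φ} - ∂_φ Γ^θ_{φ θ} + Γ^θ_{θ m} Γ^m_{φ φ} - Γ^θ_{φ m} Γ^m_{φ θ}
  = (-cos(2*θ)) - (0) + (0) - (-cos(θ)^2) = sin(θ)^2
R^φ_{φ φ φ} = 0 (a repeated index in an antisymmetric pair)
R_{φφ} = R^θ_{φ θ φ} + R^φ_{φ φ φ} = (sin(θ)^2) + (0) = sin(θ)^2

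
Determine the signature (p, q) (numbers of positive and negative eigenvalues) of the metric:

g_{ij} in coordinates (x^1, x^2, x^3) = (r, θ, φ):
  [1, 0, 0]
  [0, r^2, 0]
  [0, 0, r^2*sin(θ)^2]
The metric is diagonal, so its eigenvalues are the diagonal entries: 1, r^2, r^2*sin(θ)^2 (at a generic point, where coordinate-dependent entries are positive).
3 positive, 0 negative.
(3, 0) - Riemannian (positive definite)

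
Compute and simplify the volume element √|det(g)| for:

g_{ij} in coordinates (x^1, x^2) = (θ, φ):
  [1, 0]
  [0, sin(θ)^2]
det(g) = sin(θ)^2
√|det(g)| = sin(θ) (taking 0 < θ < π so that |sin(θ)| = sin(θ))
Volume element: dV = sin(θ) dθ dφ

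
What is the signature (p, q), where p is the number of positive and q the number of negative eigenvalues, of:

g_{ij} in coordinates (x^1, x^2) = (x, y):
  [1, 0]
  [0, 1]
The metric is diagonal, so its eigenvalues are the diagonal entries: 1, 1 (at a generic point, where coordinate-dependent entries are positive).
2 positive, 0 negative.
(2, 0) - Riemannian (positive definite)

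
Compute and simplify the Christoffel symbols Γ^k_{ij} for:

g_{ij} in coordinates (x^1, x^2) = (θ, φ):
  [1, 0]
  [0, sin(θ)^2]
Using Γ^k_{ij} = (1/2) g^{km} (∂_i g_{mj} + ∂_j g_{mi} - ∂_m g_{ij}); the metric is diagonal, so only the m = k term contributes.
Non-zero symbols (using the symmetry Γ^k_{ij} = Γ^k_{ji}):
Γ^θ_{φ φ} = (1/2) g^{θθ} (∂_φ g_{θφ} + ∂_φ g_{θφ} - ∂_θ g_{φφ}) = (1/2)(1)((0) + (0) - (sin(2*θ))) = -sin(2*θ)/2
Γ^φ_{θ φ} = (1/2) g^{φφ} (∂_θ g_{φφ} + ∂_φ g_{φθ} - ∂_φ g_{θφ}) = (1/2)(1/sin(θ)^2)((sin(2*θ)) + (0) - (0)) = 1/tan(θ)
All other Christoffel symbols are zero.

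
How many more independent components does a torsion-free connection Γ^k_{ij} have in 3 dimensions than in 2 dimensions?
Independent components in n dimensions: n × n(n+1)/2 = n^2(n+1)/2.
3D: 3 × 6 = 18
2D: 2 × 3 = 6
Difference = 18 - 6 = 12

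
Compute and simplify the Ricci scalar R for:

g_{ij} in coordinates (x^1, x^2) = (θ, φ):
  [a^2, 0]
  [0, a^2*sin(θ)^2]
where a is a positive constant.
Non-zero Christoffel symbols (Γ^k_{ij} = Γ^k_{ji}):
Γ^θ_{φ φ} = -sin(2*θ)/2
Γ^φ_{θ φ} = 1/tan(θ)
Ricci tensor (R_{ij} = R^k_{ikj}): R_{θθ} = 1, R_{θφ} = 0, R_{φφ} = sin(θ)^2
Inverse metric: g^{θθ} = 1/a^2, g^{φφ} = 1/(a^2*sin(θ)^2)
R = g^{ij} R_{ij} = (1/a^2)(1) + (1/(a^2*sin(θ)^2))(sin(θ)^2) = 2/a^2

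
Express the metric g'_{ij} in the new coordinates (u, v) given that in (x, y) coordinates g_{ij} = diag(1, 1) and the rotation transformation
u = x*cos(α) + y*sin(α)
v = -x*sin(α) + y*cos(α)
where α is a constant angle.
Invert the transformation: x = u*cos(α) - v*sin(α), y = u*sin(α) + v*cos(α)
g'_{ij} = (∂x^k/∂x'^i)(∂x^l/∂x'^j) g_{kl}; with g_{kl} = δ_{kl} this is Σ_k (∂x^k/∂x'^i)(∂x^k/∂x'^j).
Jacobian: ∂x/∂u = cos(α), ∂x/∂v = -sin(α), ∂y/∂u = sin(α), ∂y/∂v = cos(α)
g'_{uu} = (cos(α))(cos(α)) + (sin(α))(sin(α)) = 1
g'_{uv} = (cos(α))(-sin(α)) + (sin(α))(cos(α)) = 0
g'_{vv} = (-sin(α))(-sin(α)) + (cos(α))(cos(α)) = 1
g'_{ij} = diag(1, 1)
The Euclidean metric is invariant under rotations.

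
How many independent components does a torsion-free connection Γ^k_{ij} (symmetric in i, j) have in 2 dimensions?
Γ^k_{ij} has n choices for the upper index and n(n+1)/2 independent symmetric lower index pairs.
Total = 2 × 2×3/2 = 2 × 3 = 6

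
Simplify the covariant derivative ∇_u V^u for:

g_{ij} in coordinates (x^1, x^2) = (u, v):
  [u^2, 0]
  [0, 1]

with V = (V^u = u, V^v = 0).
Non-zero Christoffel symbols:
Γ^u_{u u} = 1/u
∇_u V^u = ∂_u V^u + Γ^u_{u j} V^j
  = (1) + (1/u)(u) + (0)(0)
  = 2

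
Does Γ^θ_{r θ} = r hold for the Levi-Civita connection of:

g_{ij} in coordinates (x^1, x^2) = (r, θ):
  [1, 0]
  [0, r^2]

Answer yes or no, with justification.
Γ^θ_{r θ} = (1/2) g^{θθ} (∂_r g_{θθ} + ∂_θ g_{θr} - ∂_θ g_{rθ}) = (1/2)(1/r^2)((2*r) + (0) - (0)) = 1/r
This differs from the proposed value r.
No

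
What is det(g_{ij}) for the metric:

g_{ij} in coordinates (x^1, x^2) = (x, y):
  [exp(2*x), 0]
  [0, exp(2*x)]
For a 2×2 metric: det(g) = g_{11}·g_{22} - g_{12}·g_{21}
= (exp(2*x))·(exp(2*x)) - (0)·(0)
= exp(4*x) - 0
det(g) = exp(4*x)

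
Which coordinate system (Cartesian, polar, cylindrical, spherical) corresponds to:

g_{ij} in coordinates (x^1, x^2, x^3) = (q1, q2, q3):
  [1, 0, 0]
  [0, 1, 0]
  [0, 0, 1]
All components are constant and the metric is the identity, i.e. orthonormal rectilinear coordinates.
Cartesian (3D) coordinates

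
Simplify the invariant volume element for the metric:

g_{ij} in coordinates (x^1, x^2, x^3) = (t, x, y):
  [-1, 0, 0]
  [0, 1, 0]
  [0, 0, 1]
det(g) = -1
√|det(g)| = 1
Volume element: dV = 1 dt dx dy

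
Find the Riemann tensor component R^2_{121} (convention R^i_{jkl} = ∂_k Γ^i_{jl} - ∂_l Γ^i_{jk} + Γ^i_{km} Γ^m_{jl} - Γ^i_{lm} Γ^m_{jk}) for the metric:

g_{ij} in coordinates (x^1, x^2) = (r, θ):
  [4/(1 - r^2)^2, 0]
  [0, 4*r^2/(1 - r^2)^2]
Non-zero Christoffel symbols (Γ^k_{ij} = Γ^k_{ji}):
Γ^r_{r r} = 2*r/(1 - r^2)
Γ^r_{θ θ} = (r^3 + r)/(r^2 - 1)
Γ^θ_{r θ} = (-r^2 - 1)/(r^3 - r)
R^θ_{r θ r} = ∂_θ Γ^θ_{r r} - ∂_r Γ^θ_{r θ} + Γ^θ_{θ m} Γ^m_{r r} - Γ^θ_{r m} Γ^m_{r θ}
  = (0) - ((r^4 + 4*r^2 - 1)/(r^3 - r)^2) + (2*(r^2 + 1)/(r^2 - 1)^2) - ((r^2 + 1)^2/(r^3 - r)^2) = -4/(r^2 - 1)^2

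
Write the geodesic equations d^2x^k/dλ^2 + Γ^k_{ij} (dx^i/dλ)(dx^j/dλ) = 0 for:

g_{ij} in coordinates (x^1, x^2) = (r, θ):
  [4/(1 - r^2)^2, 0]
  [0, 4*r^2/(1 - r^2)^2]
Geodesic equation: d^2x^k/dλ^2 + Γ^k_{ij} (dx^i/dλ)(dx^j/dλ) = 0.
Non-zero Christoffel symbols:
Γ^r_{r r} = 2*r/(1 - r^2)
Γ^r_{θ θ} = (r^3 + r)/(r^2 - 1)
Γ^θ_{r θ} = (-r^2 - 1)/(r^3 - r)
Substituting (the symmetric pair Γ^k_{ij}, Γ^k_{ji} combines into a factor 2):
d^2r/dλ^2 + (2*r/(1 - r^2)) (dr/dλ)^2 + ((r^3 + r)/(r^2 - 1)) (dθ/dλ)^2 = 0
d^2θ/dλ^2 + ((-2*r^2 - 2)/(r^3 - r)) (dr/dλ)(dθ/dλ) = 0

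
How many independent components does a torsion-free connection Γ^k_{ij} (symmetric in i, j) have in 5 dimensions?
Γ^k_{ij} has n choices for the upper index and n(n+1)/2 independent symmetric lower index pairs.
Total = 5 × 5×6/2 = 5 × 15 = 75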